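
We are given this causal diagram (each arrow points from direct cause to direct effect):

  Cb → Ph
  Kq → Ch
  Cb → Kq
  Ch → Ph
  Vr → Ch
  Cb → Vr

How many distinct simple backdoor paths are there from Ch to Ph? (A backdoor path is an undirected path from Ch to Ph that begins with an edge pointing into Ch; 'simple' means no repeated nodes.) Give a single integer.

2

A backdoor path from Ch to Ph is any simple undirected path whose first edge points into Ch (i.e. leaves Ch via a parent).
Parents of Ch: {Kq, Vr}.
Enumerating:
  P1: Ch <- Kq <- Cb -> Ph
  P2: Ch <- Vr <- Cb -> Ph
That exhausts the simple backdoor paths. Count: 2.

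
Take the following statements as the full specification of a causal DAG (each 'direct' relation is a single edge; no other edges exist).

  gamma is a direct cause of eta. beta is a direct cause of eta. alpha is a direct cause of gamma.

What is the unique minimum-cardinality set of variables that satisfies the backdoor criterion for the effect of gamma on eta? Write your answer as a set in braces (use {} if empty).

Variables eligible for adjustment (non-descendants of gamma, excluding gamma and eta): {alpha, beta}.
Backdoor paths from gamma to eta:
  (none)
With no backdoor paths the empty set already satisfies the criterion, and it is trivially minimal.

{}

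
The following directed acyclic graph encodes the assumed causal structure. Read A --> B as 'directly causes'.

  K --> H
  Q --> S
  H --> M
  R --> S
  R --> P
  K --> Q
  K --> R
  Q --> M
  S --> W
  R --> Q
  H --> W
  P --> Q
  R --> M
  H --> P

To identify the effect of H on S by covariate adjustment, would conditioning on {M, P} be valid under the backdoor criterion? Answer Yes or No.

No

Backdoor paths from H to S (paths whose first edge points into H):
  P1: H <- K -> R -> P -> Q -> S
  P2: H <- K -> R -> Q -> S
  P3: H <- K -> R -> S
  P4: H <- K -> R -> M <- Q -> S
  P5: H <- K -> Q <- R -> S
  P6: H <- K -> Q <- P <- R -> S
  P7: H <- K -> Q -> S
  P8: H <- K -> Q -> M <- R -> S
Condition 1 (no descendant of H in the set): FAILS — M and P are descendants of H.
Condition 2 (every backdoor path blocked by {M, P}):
  P1: blocked at chain node P ∈ conditioning set.
  P2: open — no interior node is in the conditioning set.
  P3: open — no interior node is in the conditioning set.
  P4: open — collider(s) M are conditioned on (or have a conditioned descendant) and no non-collider on the path is in the set.
  P5: open — collider(s) Q are conditioned on (or have a conditioned descendant) and no non-collider on the path is in the set.
  P6: blocked at chain node P ∈ conditioning set.
  P7: open — no interior node is in the conditioning set.
  P8: open — collider(s) M are conditioned on (or have a conditioned descendant) and no non-collider on the path is in the set.
{M, P} does not satisfy the backdoor criterion.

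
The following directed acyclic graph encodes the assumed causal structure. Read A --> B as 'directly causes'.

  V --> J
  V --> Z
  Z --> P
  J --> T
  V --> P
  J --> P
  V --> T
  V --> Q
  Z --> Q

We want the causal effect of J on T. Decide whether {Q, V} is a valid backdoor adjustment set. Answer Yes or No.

Yes

Backdoor paths from J to T (paths whose first edge points into J):
  P1: J <- V -> T
Condition 1 (no descendant of J in the set): holds — descendants of J are {P, T}; none are in {Q, V}.
Condition 2 (every backdoor path blocked by {Q, V}):
  P1: blocked at fork node V ∈ conditioning set.
{Q, V} satisfies the backdoor criterion.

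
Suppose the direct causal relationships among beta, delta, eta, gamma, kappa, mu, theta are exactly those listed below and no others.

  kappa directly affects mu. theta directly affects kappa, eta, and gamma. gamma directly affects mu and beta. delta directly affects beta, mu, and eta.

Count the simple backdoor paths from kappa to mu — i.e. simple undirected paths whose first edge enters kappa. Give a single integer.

4

A backdoor path from kappa to mu is any simple undirected path whose first edge points into kappa (i.e. leaves kappa via a parent).
Parents of kappa: {theta}.
Enumerating:
  P1: kappa <- theta -> gamma -> beta <- delta -> mu
  P2: kappa <- theta -> gamma -> mu
  P3: kappa <- theta -> eta <- delta -> beta <- gamma -> mu
  P4: kappa <- theta -> eta <- delta -> mu
That exhausts the simple backdoor paths. Count: 4.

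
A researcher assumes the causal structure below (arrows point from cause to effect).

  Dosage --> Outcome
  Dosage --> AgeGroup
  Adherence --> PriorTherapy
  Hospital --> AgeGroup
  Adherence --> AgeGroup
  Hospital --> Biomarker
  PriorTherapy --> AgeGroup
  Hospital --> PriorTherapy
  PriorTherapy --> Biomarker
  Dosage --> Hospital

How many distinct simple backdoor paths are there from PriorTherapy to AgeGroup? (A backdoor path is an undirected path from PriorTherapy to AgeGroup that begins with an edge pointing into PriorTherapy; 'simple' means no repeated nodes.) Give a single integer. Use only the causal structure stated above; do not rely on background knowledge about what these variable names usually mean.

3

A backdoor path from PriorTherapy to AgeGroup is any simple undirected path whose first edge points into PriorTherapy (i.e. leaves PriorTherapy via a parent).
Parents of PriorTherapy: {Adherence, Hospital}.
Enumerating:
  P1: PriorTherapy <- Hospital <- Dosage -> AgeGroup
  P2: PriorTherapy <- Hospital -> AgeGroup
  P3: PriorTherapy <- Adherence -> AgeGroup
That exhausts the simple backdoor paths. Count: 3.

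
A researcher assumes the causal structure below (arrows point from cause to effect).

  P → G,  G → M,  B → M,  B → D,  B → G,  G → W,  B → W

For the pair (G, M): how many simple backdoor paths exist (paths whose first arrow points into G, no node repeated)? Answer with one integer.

A backdoor path from G to M is any simple undirected path whose first edge points into G (i.e. leaves G via a parent).
Parents of G: {B, P}.
Enumerating:
  P1: G <- B -> M
That exhausts the simple backdoor paths. Count: 1.

1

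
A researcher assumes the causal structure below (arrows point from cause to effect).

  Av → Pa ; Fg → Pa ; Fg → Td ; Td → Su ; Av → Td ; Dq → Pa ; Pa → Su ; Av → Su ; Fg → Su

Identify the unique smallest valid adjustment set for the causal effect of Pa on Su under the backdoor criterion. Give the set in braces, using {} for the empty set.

{Av, Fg}

Variables eligible for adjustment (non-descendants of Pa, excluding Pa and Su): {Av, Dq, Fg, Td}.
Backdoor paths from Pa to Su:
  P1: Pa <- Fg -> Td <- Av -> Su
  P2: Pa <- Fg -> Td -> Su
  P3: Pa <- Fg -> Su
  P4: Pa <- Av -> Td <- Fg -> Su
  P5: Pa <- Av -> Td -> Su
  P6: Pa <- Av -> Su
The empty set is not sufficient: P2 (Pa <- Fg -> Td -> Su) has no collider blocking it and no conditioned non-collider, so it is open.
Try {Av, Fg}:
  P1: blocked at fork node Fg ∈ conditioning set.
  P2: blocked at fork node Fg ∈ conditioning set.
  P3: blocked at fork node Fg ∈ conditioning set.
  P4: blocked at fork node Av ∈ conditioning set.
  P5: blocked at fork node Av ∈ conditioning set.
  P6: blocked at fork node Av ∈ conditioning set.
{Av, Fg} contains no descendant of Pa and blocks every backdoor path.
Every element of {Av, Fg} is needed (dropping Av leaves P5 open; dropping Fg leaves P2 open), so no proper subset is valid.
Among all size-2 subsets of the eligible variables, only {Av, Fg} blocks every backdoor path, so it is the unique smallest valid adjustment set.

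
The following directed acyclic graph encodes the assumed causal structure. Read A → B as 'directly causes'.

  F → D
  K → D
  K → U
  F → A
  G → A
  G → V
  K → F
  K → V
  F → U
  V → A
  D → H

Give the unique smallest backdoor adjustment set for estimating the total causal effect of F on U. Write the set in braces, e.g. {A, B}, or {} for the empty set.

{K}

Variables eligible for adjustment (non-descendants of F, excluding F and U): {G, K, V}.
Backdoor paths from F to U:
  P1: F <- K -> U
The empty set is not sufficient: P1 (F <- K -> U) has no collider blocking it and no conditioned non-collider, so it is open.
Try {K}:
  P1: blocked at fork node K ∈ conditioning set.
{K} contains no descendant of F and blocks every backdoor path.
No other singleton works — e.g. {G} leaves P1 open — so {K} is the unique smallest valid adjustment set.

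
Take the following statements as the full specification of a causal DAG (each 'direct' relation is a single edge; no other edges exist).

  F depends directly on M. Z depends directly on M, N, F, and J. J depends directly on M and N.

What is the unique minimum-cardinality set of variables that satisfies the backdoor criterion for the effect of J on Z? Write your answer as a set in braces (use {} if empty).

Variables eligible for adjustment (non-descendants of J, excluding J and Z): {F, M, N}.
Backdoor paths from J to Z:
  P1: J <- N -> Z
  P2: J <- M -> F -> Z
  P3: J <- M -> Z
The empty set is not sufficient: P1 (J <- N -> Z) has no collider blocking it and no conditioned non-collider, so it is open.
Try {M, N}:
  P1: blocked at fork node N ∈ conditioning set.
  P2: blocked at fork node M ∈ conditioning set.
  P3: blocked at fork node M ∈ conditioning set.
{M, N} contains no descendant of J and blocks every backdoor path.
Every element of {M, N} is needed (dropping M leaves P2 open; dropping N leaves P1 open), so no proper subset is valid.
Among all size-2 subsets of the eligible variables, only {M, N} blocks every backdoor path, so it is the unique smallest valid adjustment set.

{M, N}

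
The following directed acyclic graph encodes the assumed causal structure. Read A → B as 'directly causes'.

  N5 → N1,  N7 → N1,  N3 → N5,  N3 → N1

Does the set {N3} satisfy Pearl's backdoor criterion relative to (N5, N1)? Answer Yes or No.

Backdoor paths from N5 to N1 (paths whose first edge points into N5):
  P1: N5 <- N3 -> N1
Condition 1 (no descendant of N5 in the set): holds — descendants of N5 are {N1}; none are in {N3}.
Condition 2 (every backdoor path blocked by {N3}):
  P1: blocked at fork node N3 ∈ conditioning set.
{N3} satisfies the backdoor criterion.

Yes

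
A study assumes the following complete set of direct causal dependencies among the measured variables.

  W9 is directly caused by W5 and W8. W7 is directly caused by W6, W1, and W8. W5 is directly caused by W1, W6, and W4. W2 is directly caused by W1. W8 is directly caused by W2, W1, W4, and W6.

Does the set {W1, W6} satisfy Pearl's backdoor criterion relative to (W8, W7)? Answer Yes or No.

Yes

Backdoor paths from W8 to W7 (paths whose first edge points into W8):
  P1: W8 <- W1 -> W7
  P2: W8 <- W1 -> W5 <- W6 -> W7
  P3: W8 <- W2 <- W1 -> W7
  P4: W8 <- W2 <- W1 -> W5 <- W6 -> W7
  P5: W8 <- W6 -> W7
  P6: W8 <- W6 -> W5 <- W1 -> W7
  P7: W8 <- W4 -> W5 <- W1 -> W7
  P8: W8 <- W4 -> W5 <- W6 -> W7
Condition 1 (no descendant of W8 in the set): holds — descendants of W8 are {W7, W9}; none are in {W1, W6}.
Condition 2 (every backdoor path blocked by {W1, W6}):
  P1: blocked at fork node W1 ∈ conditioning set.
  P2: blocked at fork node W1 ∈ conditioning set.
  P3: blocked at fork node W1 ∈ conditioning set.
  P4: blocked at fork node W1 ∈ conditioning set.
  P5: blocked at fork node W6 ∈ conditioning set.
  P6: blocked at fork node W6 ∈ conditioning set.
  P7: blocked at collider W5 (neither it nor any descendant is in the conditioning set).
  P8: blocked at collider W5 (neither it nor any descendant is in the conditioning set).
{W1, W6} satisfies the backdoor criterion.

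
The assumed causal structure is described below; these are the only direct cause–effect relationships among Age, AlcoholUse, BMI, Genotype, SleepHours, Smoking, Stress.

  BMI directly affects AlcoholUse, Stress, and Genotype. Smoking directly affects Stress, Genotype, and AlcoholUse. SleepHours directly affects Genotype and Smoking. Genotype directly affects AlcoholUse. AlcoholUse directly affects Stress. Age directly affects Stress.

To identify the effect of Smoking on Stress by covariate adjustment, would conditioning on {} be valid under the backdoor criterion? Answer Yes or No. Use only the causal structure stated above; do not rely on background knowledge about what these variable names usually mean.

No

Backdoor paths from Smoking to Stress (paths whose first edge points into Smoking):
  P1: Smoking <- SleepHours -> Genotype <- BMI -> AlcoholUse -> Stress
  P2: Smoking <- SleepHours -> Genotype <- BMI -> Stress
  P3: Smoking <- SleepHours -> Genotype -> AlcoholUse <- BMI -> Stress
  P4: Smoking <- SleepHours -> Genotype -> AlcoholUse -> Stress
Condition 1 (no descendant of Smoking in the set): holds — descendants of Smoking are {AlcoholUse, Genotype, Stress}; none are in {}.
Condition 2 (every backdoor path blocked by {}):
  P1: blocked at collider Genotype (neither it nor any descendant is in the conditioning set).
  P2: blocked at collider Genotype (neither it nor any descendant is in the conditioning set).
  P3: blocked at collider AlcoholUse (neither it nor any descendant is in the conditioning set).
  P4: open — no interior node is in the conditioning set.
{} does not satisfy the backdoor criterion.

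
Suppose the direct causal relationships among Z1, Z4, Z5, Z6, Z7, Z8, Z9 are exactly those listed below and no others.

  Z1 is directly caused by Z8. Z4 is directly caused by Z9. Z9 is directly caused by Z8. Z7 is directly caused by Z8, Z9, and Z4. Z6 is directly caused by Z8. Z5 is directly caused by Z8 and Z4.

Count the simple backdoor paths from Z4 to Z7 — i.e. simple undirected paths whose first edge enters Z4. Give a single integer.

A backdoor path from Z4 to Z7 is any simple undirected path whose first edge points into Z4 (i.e. leaves Z4 via a parent).
Parents of Z4: {Z9}.
Enumerating:
  P1: Z4 <- Z9 <- Z8 -> Z7
  P2: Z4 <- Z9 -> Z7
That exhausts the simple backdoor paths. Count: 2.

2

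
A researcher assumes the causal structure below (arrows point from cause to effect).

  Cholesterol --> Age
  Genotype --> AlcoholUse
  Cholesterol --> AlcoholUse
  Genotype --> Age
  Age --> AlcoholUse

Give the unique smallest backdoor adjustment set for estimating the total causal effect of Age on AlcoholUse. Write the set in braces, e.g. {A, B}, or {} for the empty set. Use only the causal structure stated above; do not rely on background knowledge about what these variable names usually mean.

{Cholesterol, Genotype}

Variables eligible for adjustment (non-descendants of Age, excluding Age and AlcoholUse): {Cholesterol, Genotype}.
Backdoor paths from Age to AlcoholUse:
  P1: Age <- Cholesterol -> AlcoholUse
  P2: Age <- Genotype -> AlcoholUse
The empty set is not sufficient: P1 (Age <- Cholesterol -> AlcoholUse) has no collider blocking it and no conditioned non-collider, so it is open.
Try {Cholesterol, Genotype}:
  P1: blocked at fork node Cholesterol ∈ conditioning set.
  P2: blocked at fork node Genotype ∈ conditioning set.
{Cholesterol, Genotype} contains no descendant of Age and blocks every backdoor path.
Every element of {Cholesterol, Genotype} is needed (dropping Cholesterol leaves P1 open; dropping Genotype leaves P2 open), so no proper subset is valid.
Among all size-2 subsets of the eligible variables, only {Cholesterol, Genotype} blocks every backdoor path, so it is the unique smallest valid adjustment set.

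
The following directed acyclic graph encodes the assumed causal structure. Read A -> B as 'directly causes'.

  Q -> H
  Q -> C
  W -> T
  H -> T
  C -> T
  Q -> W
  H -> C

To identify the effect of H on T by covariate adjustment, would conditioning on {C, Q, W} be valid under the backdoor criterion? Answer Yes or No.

No

Backdoor paths from H to T (paths whose first edge points into H):
  P1: H <- Q -> W -> T
  P2: H <- Q -> C -> T
Condition 1 (no descendant of H in the set): FAILS — C is a descendant of H.
Condition 2 (every backdoor path blocked by {C, Q, W}):
  P1: blocked at fork node Q ∈ conditioning set.
  P2: blocked at fork node Q ∈ conditioning set.
{C, Q, W} does not satisfy the backdoor criterion.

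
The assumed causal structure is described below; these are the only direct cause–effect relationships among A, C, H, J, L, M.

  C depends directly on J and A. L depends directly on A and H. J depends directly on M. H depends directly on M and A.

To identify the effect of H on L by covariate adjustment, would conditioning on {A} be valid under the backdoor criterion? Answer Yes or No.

Yes

Backdoor paths from H to L (paths whose first edge points into H):
  P1: H <- M -> J -> C <- A -> L
  P2: H <- A -> L
Condition 1 (no descendant of H in the set): holds — descendants of H are {L}; none are in {A}.
Condition 2 (every backdoor path blocked by {A}):
  P1: blocked at collider C (neither it nor any descendant is in the conditioning set).
  P2: blocked at fork node A ∈ conditioning set.
{A} satisfies the backdoor criterion.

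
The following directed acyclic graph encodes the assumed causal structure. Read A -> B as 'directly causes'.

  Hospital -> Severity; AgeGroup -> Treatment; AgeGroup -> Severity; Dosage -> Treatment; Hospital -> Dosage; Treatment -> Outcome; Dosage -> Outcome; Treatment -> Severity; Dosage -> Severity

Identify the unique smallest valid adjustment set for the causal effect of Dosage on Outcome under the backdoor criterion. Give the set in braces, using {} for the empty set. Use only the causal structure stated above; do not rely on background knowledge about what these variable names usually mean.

Variables eligible for adjustment (non-descendants of Dosage, excluding Dosage and Outcome): {AgeGroup, Hospital}.
Backdoor paths from Dosage to Outcome:
  P1: Dosage <- Hospital -> Severity <- AgeGroup -> Treatment -> Outcome
  P2: Dosage <- Hospital -> Severity <- Treatment -> Outcome
Each backdoor path contains an unconditioned collider, so every path is already blocked with the empty conditioning set:
  P1: blocked at collider Severity (neither it nor any descendant is in the conditioning set).
  P2: blocked at collider Severity (neither it nor any descendant is in the conditioning set).
The empty set is therefore the unique smallest valid set.

{}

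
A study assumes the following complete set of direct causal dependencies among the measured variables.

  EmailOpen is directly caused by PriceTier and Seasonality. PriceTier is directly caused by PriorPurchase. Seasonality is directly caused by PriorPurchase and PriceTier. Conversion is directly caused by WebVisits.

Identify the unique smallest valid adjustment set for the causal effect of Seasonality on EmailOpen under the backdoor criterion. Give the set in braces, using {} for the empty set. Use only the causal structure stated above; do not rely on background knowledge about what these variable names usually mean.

Variables eligible for adjustment (non-descendants of Seasonality, excluding Seasonality and EmailOpen): {Conversion, PriceTier, PriorPurchase, WebVisits}.
Backdoor paths from Seasonality to EmailOpen:
  P1: Seasonality <- PriorPurchase -> PriceTier -> EmailOpen
  P2: Seasonality <- PriceTier -> EmailOpen
The empty set is not sufficient: P1 (Seasonality <- PriorPurchase -> PriceTier -> EmailOpen) has no collider blocking it and no conditioned non-collider, so it is open.
Try {PriceTier}:
  P1: blocked at chain node PriceTier ∈ conditioning set.
  P2: blocked at fork node PriceTier ∈ conditioning set.
{PriceTier} contains no descendant of Seasonality and blocks every backdoor path.
No other singleton works — e.g. {WebVisits} leaves P1 open — so {PriceTier} is the unique smallest valid adjustment set.

{PriceTier}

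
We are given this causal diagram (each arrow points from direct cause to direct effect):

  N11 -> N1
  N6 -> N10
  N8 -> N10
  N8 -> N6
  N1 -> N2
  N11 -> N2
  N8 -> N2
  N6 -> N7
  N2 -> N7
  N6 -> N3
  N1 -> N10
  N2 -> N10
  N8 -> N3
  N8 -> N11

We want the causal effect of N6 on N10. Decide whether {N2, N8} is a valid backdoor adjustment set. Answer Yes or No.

Backdoor paths from N6 to N10 (paths whose first edge points into N6):
  P1: N6 <- N8 -> N11 -> N1 -> N2 -> N10
  P2: N6 <- N8 -> N11 -> N1 -> N10
  P3: N6 <- N8 -> N11 -> N2 <- N1 -> N10
  P4: N6 <- N8 -> N11 -> N2 -> N10
  P5: N6 <- N8 -> N2 <- N11 -> N1 -> N10
  P6: N6 <- N8 -> N2 <- N1 -> N10
  P7: N6 <- N8 -> N2 -> N10
  P8: N6 <- N8 -> N10
Condition 1 (no descendant of N6 in the set): holds — descendants of N6 are {N10, N3, N7}; none are in {N2, N8}.
Condition 2 (every backdoor path blocked by {N2, N8}):
  P1: blocked at fork node N8 ∈ conditioning set.
  P2: blocked at fork node N8 ∈ conditioning set.
  P3: blocked at fork node N8 ∈ conditioning set.
  P4: blocked at fork node N8 ∈ conditioning set.
  P5: blocked at fork node N8 ∈ conditioning set.
  P6: blocked at fork node N8 ∈ conditioning set.
  P7: blocked at fork node N8 ∈ conditioning set.
  P8: blocked at fork node N8 ∈ conditioning set.
{N2, N8} satisfies the backdoor criterion.

Yes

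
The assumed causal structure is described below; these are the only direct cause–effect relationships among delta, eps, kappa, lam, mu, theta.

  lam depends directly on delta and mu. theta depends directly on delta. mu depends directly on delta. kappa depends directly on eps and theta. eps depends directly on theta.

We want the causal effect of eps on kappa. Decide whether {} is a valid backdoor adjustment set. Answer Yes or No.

Backdoor paths from eps to kappa (paths whose first edge points into eps):
  P1: eps <- theta -> kappa
Condition 1 (no descendant of eps in the set): holds — descendants of eps are {kappa}; none are in {}.
Condition 2 (every backdoor path blocked by {}):
  P1: open — no interior node is in the conditioning set.
{} does not satisfy the backdoor criterion.

No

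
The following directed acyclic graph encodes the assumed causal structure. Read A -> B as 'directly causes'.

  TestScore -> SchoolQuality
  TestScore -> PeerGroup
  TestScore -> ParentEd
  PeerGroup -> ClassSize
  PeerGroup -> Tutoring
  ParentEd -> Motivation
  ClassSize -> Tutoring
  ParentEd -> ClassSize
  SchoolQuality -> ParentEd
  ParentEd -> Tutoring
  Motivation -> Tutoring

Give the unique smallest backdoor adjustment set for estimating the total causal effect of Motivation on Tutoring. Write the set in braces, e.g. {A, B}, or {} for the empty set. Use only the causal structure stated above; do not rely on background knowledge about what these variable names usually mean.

Variables eligible for adjustment (non-descendants of Motivation, excluding Motivation and Tutoring): {ClassSize, ParentEd, PeerGroup, SchoolQuality, TestScore}.
Backdoor paths from Motivation to Tutoring:
  P1: Motivation <- ParentEd <- TestScore -> PeerGroup -> ClassSize -> Tutoring
  P2: Motivation <- ParentEd <- TestScore -> PeerGroup -> Tutoring
  P3: Motivation <- ParentEd <- SchoolQuality <- TestScore -> PeerGroup -> ClassSize -> Tutoring
  P4: Motivation <- ParentEd <- SchoolQuality <- TestScore -> PeerGroup -> Tutoring
  P5: Motivation <- ParentEd -> ClassSize <- PeerGroup -> Tutoring
  P6: Motivation <- ParentEd -> ClassSize -> Tutoring
  P7: Motivation <- ParentEd -> Tutoring
The empty set is not sufficient: P1 (Motivation <- ParentEd <- TestScore -> PeerGroup -> ClassSize -> Tutoring) has no collider blocking it and no conditioned non-collider, so it is open.
Try {ParentEd}:
  P1: blocked at chain node ParentEd ∈ conditioning set.
  P2: blocked at chain node ParentEd ∈ conditioning set.
  P3: blocked at chain node ParentEd ∈ conditioning set.
  P4: blocked at chain node ParentEd ∈ conditioning set.
  P5: blocked at fork node ParentEd ∈ conditioning set.
  P6: blocked at fork node ParentEd ∈ conditioning set.
  P7: blocked at fork node ParentEd ∈ conditioning set.
{ParentEd} contains no descendant of Motivation and blocks every backdoor path.
No other singleton works — e.g. {TestScore} leaves P6 open — so {ParentEd} is the unique smallest valid adjustment set.

{ParentEd}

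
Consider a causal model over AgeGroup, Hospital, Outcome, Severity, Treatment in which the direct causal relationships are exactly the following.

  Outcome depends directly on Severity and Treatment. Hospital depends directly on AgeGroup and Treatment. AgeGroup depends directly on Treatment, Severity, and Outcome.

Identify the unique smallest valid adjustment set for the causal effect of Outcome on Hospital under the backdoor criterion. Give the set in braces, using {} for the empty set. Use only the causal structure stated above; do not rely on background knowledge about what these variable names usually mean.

Variables eligible for adjustment (non-descendants of Outcome, excluding Outcome and Hospital): {Severity, Treatment}.
Backdoor paths from Outcome to Hospital:
  P1: Outcome <- Treatment -> AgeGroup -> Hospital
  P2: Outcome <- Treatment -> Hospital
  P3: Outcome <- Severity -> AgeGroup <- Treatment -> Hospital
  P4: Outcome <- Severity -> AgeGroup -> Hospital
The empty set is not sufficient: P1 (Outcome <- Treatment -> AgeGroup -> Hospital) has no collider blocking it and no conditioned non-collider, so it is open.
Try {Severity, Treatment}:
  P1: blocked at fork node Treatment ∈ conditioning set.
  P2: blocked at fork node Treatment ∈ conditioning set.
  P3: blocked at fork node Severity ∈ conditioning set.
  P4: blocked at fork node Severity ∈ conditioning set.
{Severity, Treatment} contains no descendant of Outcome and blocks every backdoor path.
Every element of {Severity, Treatment} is needed (dropping Severity leaves P4 open; dropping Treatment leaves P1 open), so no proper subset is valid.
Among all size-2 subsets of the eligible variables, only {Severity, Treatment} blocks every backdoor path, so it is the unique smallest valid adjustment set.

{Severity, Treatment}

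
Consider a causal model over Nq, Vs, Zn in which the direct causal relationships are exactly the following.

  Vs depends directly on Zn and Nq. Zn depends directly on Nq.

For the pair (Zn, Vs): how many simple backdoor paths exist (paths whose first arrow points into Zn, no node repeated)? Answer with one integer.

A backdoor path from Zn to Vs is any simple undirected path whose first edge points into Zn (i.e. leaves Zn via a parent).
Parents of Zn: {Nq}.
Enumerating:
  P1: Zn <- Nq -> Vs
That exhausts the simple backdoor paths. Count: 1.

1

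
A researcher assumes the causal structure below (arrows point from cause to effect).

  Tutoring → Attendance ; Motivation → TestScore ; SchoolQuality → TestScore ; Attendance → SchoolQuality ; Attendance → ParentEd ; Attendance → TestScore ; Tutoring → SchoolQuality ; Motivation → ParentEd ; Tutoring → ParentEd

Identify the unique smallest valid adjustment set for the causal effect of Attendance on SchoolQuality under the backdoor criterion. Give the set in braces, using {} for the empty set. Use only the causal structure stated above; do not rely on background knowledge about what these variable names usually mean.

{Tutoring}

Variables eligible for adjustment (non-descendants of Attendance, excluding Attendance and SchoolQuality): {Motivation, Tutoring}.
Backdoor paths from Attendance to SchoolQuality:
  P1: Attendance <- Tutoring -> SchoolQuality
  P2: Attendance <- Tutoring -> ParentEd <- Motivation -> TestScore <- SchoolQuality
The empty set is not sufficient: P1 (Attendance <- Tutoring -> SchoolQuality) has no collider blocking it and no conditioned non-collider, so it is open.
Try {Tutoring}:
  P1: blocked at fork node Tutoring ∈ conditioning set.
  P2: blocked at fork node Tutoring ∈ conditioning set.
{Tutoring} contains no descendant of Attendance and blocks every backdoor path.
No other singleton works — e.g. {Motivation} leaves P1 open — so {Tutoring} is the unique smallest valid adjustment set.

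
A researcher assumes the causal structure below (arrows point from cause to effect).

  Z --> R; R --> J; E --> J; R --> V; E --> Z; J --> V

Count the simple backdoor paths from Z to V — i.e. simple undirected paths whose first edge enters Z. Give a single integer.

A backdoor path from Z to V is any simple undirected path whose first edge points into Z (i.e. leaves Z via a parent).
Parents of Z: {E}.
Enumerating:
  P1: Z <- E -> J <- R -> V
  P2: Z <- E -> J -> V
That exhausts the simple backdoor paths. Count: 2.

2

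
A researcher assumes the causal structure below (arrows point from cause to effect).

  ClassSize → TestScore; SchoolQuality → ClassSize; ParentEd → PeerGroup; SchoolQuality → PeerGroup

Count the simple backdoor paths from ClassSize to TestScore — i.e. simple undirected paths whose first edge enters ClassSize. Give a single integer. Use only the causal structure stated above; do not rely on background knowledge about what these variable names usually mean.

A backdoor path from ClassSize to TestScore is any simple undirected path whose first edge points into ClassSize (i.e. leaves ClassSize via a parent).
Parents of ClassSize: {SchoolQuality}.
No simple path from any parent of ClassSize reaches TestScore without revisiting ClassSize, so there are no backdoor paths.

0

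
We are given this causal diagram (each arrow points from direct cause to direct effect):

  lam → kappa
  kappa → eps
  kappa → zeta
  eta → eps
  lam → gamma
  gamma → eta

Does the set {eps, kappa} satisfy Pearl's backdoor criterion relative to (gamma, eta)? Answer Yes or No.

No

Backdoor paths from gamma to eta (paths whose first edge points into gamma):
  P1: gamma <- lam -> kappa -> eps <- eta
Condition 1 (no descendant of gamma in the set): FAILS — eps is a descendant of gamma.
Condition 2 (every backdoor path blocked by {eps, kappa}):
  P1: blocked at chain node kappa ∈ conditioning set.
{eps, kappa} does not satisfy the backdoor criterion.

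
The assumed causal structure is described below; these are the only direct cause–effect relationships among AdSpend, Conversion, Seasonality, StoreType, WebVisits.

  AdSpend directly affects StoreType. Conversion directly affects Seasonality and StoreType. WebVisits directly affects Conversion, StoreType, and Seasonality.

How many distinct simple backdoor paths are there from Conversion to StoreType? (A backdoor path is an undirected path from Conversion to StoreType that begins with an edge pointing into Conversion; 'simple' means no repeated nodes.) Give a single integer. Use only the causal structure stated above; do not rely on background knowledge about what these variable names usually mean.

A backdoor path from Conversion to StoreType is any simple undirected path whose first edge points into Conversion (i.e. leaves Conversion via a parent).
Parents of Conversion: {WebVisits}.
Enumerating:
  P1: Conversion <- WebVisits -> StoreType
That exhausts the simple backdoor paths. Count: 1.

1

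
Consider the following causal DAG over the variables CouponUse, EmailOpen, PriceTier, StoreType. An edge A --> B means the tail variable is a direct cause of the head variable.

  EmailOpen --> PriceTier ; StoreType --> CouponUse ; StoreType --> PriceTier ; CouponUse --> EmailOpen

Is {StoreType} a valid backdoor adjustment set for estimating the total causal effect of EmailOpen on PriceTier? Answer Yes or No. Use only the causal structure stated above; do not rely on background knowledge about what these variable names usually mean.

Yes

Backdoor paths from EmailOpen to PriceTier (paths whose first edge points into EmailOpen):
  P1: EmailOpen <- CouponUse <- StoreType -> PriceTier
Condition 1 (no descendant of EmailOpen in the set): holds — descendants of EmailOpen are {PriceTier}; none are in {StoreType}.
Condition 2 (every backdoor path blocked by {StoreType}):
  P1: blocked at fork node StoreType ∈ conditioning set.
{StoreType} satisfies the backdoor criterion.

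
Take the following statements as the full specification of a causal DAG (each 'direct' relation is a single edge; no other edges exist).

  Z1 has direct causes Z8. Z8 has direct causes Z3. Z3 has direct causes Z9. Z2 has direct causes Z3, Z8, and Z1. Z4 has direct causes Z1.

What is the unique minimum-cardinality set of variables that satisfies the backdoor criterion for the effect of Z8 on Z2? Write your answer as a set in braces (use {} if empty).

{Z3}

Variables eligible for adjustment (non-descendants of Z8, excluding Z8 and Z2): {Z3, Z9}.
Backdoor paths from Z8 to Z2:
  P1: Z8 <- Z3 -> Z2
The empty set is not sufficient: P1 (Z8 <- Z3 -> Z2) has no collider blocking it and no conditioned non-collider, so it is open.
Try {Z3}:
  P1: blocked at fork node Z3 ∈ conditioning set.
{Z3} contains no descendant of Z8 and blocks every backdoor path.
No other singleton works — e.g. {Z9} leaves P1 open — so {Z3} is the unique smallest valid adjustment set.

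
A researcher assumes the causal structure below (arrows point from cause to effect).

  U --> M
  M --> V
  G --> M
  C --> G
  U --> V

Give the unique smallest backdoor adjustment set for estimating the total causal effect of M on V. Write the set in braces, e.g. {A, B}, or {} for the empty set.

Variables eligible for adjustment (non-descendants of M, excluding M and V): {C, G, U}.
Backdoor paths from M to V:
  P1: M <- U -> V
The empty set is not sufficient: P1 (M <- U -> V) has no collider blocking it and no conditioned non-collider, so it is open.
Try {U}:
  P1: blocked at fork node U ∈ conditioning set.
{U} contains no descendant of M and blocks every backdoor path.
No other singleton works — e.g. {C} leaves P1 open — so {U} is the unique smallest valid adjustment set.

{U}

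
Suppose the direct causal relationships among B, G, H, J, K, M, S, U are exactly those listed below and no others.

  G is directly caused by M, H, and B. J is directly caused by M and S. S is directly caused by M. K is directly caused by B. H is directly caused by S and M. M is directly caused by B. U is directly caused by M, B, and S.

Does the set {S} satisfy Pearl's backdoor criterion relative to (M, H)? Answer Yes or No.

Backdoor paths from M to H (paths whose first edge points into M):
  P1: M <- B -> U <- S -> H
  P2: M <- B -> G <- H
Condition 1 (no descendant of M in the set): FAILS — S is a descendant of M.
Condition 2 (every backdoor path blocked by {S}):
  P1: blocked at collider U (neither it nor any descendant is in the conditioning set).
  P2: blocked at collider G (neither it nor any descendant is in the conditioning set).
{S} does not satisfy the backdoor criterion.

No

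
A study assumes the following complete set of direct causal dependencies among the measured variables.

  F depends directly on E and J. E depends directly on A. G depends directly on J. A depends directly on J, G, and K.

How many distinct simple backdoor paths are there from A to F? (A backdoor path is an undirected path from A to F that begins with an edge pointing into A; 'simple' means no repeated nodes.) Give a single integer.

A backdoor path from A to F is any simple undirected path whose first edge points into A (i.e. leaves A via a parent).
Parents of A: {G, J, K}.
Enumerating:
  P1: A <- J -> F
  P2: A <- G <- J -> F
That exhausts the simple backdoor paths. Count: 2.

2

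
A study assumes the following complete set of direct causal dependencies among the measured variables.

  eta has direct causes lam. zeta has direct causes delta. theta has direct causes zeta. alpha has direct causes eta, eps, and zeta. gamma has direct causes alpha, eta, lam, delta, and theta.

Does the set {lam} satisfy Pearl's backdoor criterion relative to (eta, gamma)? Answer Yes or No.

Yes

Backdoor paths from eta to gamma (paths whose first edge points into eta):
  P1: eta <- lam -> gamma
Condition 1 (no descendant of eta in the set): holds — descendants of eta are {alpha, gamma}; none are in {lam}.
Condition 2 (every backdoor path blocked by {lam}):
  P1: blocked at fork node lam ∈ conditioning set.
{lam} satisfies the backdoor criterion.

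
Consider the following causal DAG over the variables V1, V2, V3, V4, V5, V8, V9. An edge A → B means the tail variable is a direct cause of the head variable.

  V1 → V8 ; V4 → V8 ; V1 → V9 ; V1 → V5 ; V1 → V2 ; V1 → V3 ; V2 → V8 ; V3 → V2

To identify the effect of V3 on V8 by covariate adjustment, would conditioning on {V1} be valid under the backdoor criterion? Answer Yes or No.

Backdoor paths from V3 to V8 (paths whose first edge points into V3):
  P1: V3 <- V1 -> V2 -> V8
  P2: V3 <- V1 -> V8
Condition 1 (no descendant of V3 in the set): holds — descendants of V3 are {V2, V8}; none are in {V1}.
Condition 2 (every backdoor path blocked by {V1}):
  P1: blocked at fork node V1 ∈ conditioning set.
  P2: blocked at fork node V1 ∈ conditioning set.
{V1} satisfies the backdoor criterion.

Yes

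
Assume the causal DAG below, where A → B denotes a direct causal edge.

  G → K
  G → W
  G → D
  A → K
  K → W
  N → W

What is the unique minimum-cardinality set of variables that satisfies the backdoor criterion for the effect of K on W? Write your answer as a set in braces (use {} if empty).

{G}

Variables eligible for adjustment (non-descendants of K, excluding K and W): {A, D, G, N}.
Backdoor paths from K to W:
  P1: K <- G -> W
The empty set is not sufficient: P1 (K <- G -> W) has no collider blocking it and no conditioned non-collider, so it is open.
Try {G}:
  P1: blocked at fork node G ∈ conditioning set.
{G} contains no descendant of K and blocks every backdoor path.
No other singleton works — e.g. {N} leaves P1 open — so {G} is the unique smallest valid adjustment set.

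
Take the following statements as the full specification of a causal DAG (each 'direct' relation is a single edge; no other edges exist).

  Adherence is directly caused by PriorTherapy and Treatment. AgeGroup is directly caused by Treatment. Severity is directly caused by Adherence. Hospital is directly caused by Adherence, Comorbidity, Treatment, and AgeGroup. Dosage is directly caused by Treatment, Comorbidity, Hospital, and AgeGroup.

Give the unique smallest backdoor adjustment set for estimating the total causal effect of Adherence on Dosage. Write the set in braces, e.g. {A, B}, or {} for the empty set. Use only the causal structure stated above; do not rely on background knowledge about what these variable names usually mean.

Variables eligible for adjustment (non-descendants of Adherence, excluding Adherence and Dosage): {AgeGroup, Comorbidity, PriorTherapy, Treatment}.
Backdoor paths from Adherence to Dosage:
  P1: Adherence <- Treatment -> AgeGroup -> Hospital <- Comorbidity -> Dosage
  P2: Adherence <- Treatment -> AgeGroup -> Hospital -> Dosage
  P3: Adherence <- Treatment -> AgeGroup -> Dosage
  P4: Adherence <- Treatment -> Hospital <- Comorbidity -> Dosage
  P5: Adherence <- Treatment -> Hospital <- AgeGroup -> Dosage
  P6: Adherence <- Treatment -> Hospital -> Dosage
  P7: Adherence <- Treatment -> Dosage
The empty set is not sufficient: P2 (Adherence <- Treatment -> AgeGroup -> Hospital -> Dosage) has no collider blocking it and no conditioned non-collider, so it is open.
Try {Treatment}:
  P1: blocked at fork node Treatment ∈ conditioning set.
  P2: blocked at fork node Treatment ∈ conditioning set.
  P3: blocked at fork node Treatment ∈ conditioning set.
  P4: blocked at fork node Treatment ∈ conditioning set.
  P5: blocked at fork node Treatment ∈ conditioning set.
  P6: blocked at fork node Treatment ∈ conditioning set.
  P7: blocked at fork node Treatment ∈ conditioning set.
{Treatment} contains no descendant of Adherence and blocks every backdoor path.
No other singleton works — e.g. {Comorbidity} leaves P2 open — so {Treatment} is the unique smallest valid adjustment set.

{Treatment}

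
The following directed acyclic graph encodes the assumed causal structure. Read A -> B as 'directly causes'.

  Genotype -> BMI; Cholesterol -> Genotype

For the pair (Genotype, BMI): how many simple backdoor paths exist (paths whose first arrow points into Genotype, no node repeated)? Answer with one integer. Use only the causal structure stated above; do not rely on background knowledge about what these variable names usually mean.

0

A backdoor path from Genotype to BMI is any simple undirected path whose first edge points into Genotype (i.e. leaves Genotype via a parent).
Parents of Genotype: {Cholesterol}.
No simple path from any parent of Genotype reaches BMI without revisiting Genotype, so there are no backdoor paths.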